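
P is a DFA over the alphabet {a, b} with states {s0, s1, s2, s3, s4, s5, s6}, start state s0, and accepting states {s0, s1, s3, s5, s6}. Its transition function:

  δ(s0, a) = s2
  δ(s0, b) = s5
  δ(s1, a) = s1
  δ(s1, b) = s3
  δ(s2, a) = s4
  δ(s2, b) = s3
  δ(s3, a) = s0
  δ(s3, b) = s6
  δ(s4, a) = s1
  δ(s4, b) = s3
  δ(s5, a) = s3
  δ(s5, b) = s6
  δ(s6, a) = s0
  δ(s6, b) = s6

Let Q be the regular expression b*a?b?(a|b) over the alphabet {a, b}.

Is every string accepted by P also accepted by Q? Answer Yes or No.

The empty string ε is in L(P) but not in L(Q).
So L(P) ⊄ L(Q).

No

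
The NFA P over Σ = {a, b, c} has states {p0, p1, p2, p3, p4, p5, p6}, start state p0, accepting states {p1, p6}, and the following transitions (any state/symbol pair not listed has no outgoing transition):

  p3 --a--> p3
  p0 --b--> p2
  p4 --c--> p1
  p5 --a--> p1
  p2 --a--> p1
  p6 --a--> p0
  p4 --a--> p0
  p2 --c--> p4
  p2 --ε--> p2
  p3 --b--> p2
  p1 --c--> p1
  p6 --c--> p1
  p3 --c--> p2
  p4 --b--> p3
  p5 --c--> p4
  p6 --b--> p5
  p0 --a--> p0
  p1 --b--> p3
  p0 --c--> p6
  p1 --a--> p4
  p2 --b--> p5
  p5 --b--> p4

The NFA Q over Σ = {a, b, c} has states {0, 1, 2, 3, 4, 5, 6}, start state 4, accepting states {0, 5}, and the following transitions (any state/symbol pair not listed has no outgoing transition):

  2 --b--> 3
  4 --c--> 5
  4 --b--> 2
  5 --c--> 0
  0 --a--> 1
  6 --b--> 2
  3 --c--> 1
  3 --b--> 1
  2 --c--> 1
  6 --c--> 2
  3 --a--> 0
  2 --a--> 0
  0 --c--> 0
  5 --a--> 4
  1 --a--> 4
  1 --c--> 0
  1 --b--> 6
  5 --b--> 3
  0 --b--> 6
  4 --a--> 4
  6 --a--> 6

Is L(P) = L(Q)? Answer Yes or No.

Yes

Exploring the product automaton P × Q from the start pair (p0, 4), following both machines on each input symbol, reaches 7 state pairs: (p0, 4), (p2, 2), (p6, 5), (p1, 0), (p5, 3), (p4, 1), (p3, 6).
P accepts in {p1, p6} and Q accepts in {0, 5}. In every reachable pair the two components are either both accepting — (p6, 5), (p1, 0) — or both non-accepting, so no string is accepted by exactly one of the machines: L(P) \ L(Q) and L(Q) \ L(P) are both empty.
Hence every string is accepted by P iff it is accepted by Q, and the two languages coincide.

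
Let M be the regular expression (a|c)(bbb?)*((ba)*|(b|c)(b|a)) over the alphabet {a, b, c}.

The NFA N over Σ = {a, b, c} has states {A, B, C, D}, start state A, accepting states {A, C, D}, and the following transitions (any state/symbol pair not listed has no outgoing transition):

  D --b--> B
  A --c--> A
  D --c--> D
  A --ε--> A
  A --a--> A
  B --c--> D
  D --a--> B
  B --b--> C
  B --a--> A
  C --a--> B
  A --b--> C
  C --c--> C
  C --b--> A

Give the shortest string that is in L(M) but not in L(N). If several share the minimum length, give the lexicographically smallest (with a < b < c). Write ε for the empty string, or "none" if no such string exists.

aba

The string aba is accepted by M but not by N.
No shorter string lies in the difference, and aba is the lexicographically first length-3 string in L(M) \ L(N).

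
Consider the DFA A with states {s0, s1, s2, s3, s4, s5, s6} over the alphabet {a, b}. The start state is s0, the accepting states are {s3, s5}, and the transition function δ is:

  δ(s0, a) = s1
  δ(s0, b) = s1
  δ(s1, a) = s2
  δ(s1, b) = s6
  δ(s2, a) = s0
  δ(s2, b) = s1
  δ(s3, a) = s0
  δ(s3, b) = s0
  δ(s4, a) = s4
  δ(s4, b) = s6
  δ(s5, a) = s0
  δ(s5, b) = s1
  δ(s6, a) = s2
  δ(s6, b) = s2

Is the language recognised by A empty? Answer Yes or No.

Yes

The states reachable from the start state are {s0, s1, s2, s6}.
None of the accepting states {s3, s5} is reachable, so no string is accepted and L(A) = ∅.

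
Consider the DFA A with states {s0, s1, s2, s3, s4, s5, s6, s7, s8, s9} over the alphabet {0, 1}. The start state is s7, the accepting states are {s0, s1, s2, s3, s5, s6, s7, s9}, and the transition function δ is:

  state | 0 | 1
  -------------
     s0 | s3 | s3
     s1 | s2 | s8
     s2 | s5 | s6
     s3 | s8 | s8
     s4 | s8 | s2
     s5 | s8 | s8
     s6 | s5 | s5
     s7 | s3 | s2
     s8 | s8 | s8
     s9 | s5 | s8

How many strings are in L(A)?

The useful subgraph on states {s2, s3, s5, s6, s7} is acyclic, so L(A) is finite; the longest accepting path visits 4 useful states, giving maximum string length 3.
Counting accepting paths from s7 by length: 1 of length 0, 2 of length 1, 2 of length 2, 2 of length 3. Total 7.

7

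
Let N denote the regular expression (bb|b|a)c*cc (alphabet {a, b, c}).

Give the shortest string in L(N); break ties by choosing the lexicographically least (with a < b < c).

By inspection of the expression, no string of length less than 3 matches, and acc is the lexicographically first match of length 3.

acc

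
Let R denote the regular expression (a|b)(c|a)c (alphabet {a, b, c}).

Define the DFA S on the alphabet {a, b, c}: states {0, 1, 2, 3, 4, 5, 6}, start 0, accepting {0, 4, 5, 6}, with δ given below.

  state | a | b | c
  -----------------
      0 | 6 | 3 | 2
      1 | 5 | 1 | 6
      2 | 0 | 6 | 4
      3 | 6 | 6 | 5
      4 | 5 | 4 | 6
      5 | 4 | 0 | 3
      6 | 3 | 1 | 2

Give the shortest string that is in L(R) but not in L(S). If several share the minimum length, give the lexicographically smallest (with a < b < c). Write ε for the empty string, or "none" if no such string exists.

bac

The string bac is accepted by R but not by S.
No shorter string lies in the difference, and bac is the lexicographically first length-3 string in L(R) \ L(S).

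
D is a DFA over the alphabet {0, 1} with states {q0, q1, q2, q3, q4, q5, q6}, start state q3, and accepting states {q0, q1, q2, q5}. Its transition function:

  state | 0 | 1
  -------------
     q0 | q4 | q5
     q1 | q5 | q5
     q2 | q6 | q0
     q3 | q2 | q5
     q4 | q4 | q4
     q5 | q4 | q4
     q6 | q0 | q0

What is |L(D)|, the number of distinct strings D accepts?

The useful subgraph on states {q0, q2, q3, q5, q6} is acyclic, so L(D) is finite; the longest accepting path visits 5 useful states, giving maximum string length 4.
Counting accepting paths from q3 by length: 2 of length 1, 1 of length 2, 3 of length 3, 2 of length 4. Total 8.

8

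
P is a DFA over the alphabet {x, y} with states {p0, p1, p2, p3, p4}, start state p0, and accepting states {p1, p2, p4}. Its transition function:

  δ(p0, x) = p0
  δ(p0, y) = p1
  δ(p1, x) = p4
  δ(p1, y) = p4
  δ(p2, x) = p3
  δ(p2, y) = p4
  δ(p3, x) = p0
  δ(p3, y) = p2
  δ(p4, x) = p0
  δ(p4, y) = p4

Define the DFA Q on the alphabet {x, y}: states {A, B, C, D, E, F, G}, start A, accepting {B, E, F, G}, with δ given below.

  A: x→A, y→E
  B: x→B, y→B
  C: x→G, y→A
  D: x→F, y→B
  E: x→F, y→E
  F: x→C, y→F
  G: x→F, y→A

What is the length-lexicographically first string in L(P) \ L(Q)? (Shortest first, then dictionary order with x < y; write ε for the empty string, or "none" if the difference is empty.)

yxxy

The string yxxy is accepted by P but not by Q.
No shorter string lies in the difference, and yxxy is the lexicographically first length-4 string in L(P) \ L(Q).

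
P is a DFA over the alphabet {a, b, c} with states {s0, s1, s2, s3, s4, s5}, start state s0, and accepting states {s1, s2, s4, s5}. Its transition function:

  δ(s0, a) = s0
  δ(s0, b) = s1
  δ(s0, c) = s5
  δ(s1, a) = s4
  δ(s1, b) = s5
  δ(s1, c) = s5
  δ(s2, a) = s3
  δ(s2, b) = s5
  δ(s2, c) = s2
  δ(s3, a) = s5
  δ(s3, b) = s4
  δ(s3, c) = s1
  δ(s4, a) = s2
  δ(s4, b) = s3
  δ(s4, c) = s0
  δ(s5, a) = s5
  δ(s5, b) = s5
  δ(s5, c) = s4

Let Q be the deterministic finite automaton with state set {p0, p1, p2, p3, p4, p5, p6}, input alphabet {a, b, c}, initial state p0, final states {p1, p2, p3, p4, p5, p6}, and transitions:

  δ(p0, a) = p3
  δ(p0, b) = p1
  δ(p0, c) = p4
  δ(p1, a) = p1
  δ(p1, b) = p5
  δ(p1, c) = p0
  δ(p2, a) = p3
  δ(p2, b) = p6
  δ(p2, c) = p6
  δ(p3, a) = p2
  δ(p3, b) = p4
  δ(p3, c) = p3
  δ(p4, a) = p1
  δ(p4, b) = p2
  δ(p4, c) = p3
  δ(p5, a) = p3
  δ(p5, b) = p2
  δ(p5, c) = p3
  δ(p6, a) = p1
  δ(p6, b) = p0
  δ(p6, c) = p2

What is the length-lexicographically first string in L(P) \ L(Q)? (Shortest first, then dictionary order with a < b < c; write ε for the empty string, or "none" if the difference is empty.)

bc

The string bc is accepted by P but not by Q.
No shorter string lies in the difference, and bc is the lexicographically first length-2 string in L(P) \ L(Q).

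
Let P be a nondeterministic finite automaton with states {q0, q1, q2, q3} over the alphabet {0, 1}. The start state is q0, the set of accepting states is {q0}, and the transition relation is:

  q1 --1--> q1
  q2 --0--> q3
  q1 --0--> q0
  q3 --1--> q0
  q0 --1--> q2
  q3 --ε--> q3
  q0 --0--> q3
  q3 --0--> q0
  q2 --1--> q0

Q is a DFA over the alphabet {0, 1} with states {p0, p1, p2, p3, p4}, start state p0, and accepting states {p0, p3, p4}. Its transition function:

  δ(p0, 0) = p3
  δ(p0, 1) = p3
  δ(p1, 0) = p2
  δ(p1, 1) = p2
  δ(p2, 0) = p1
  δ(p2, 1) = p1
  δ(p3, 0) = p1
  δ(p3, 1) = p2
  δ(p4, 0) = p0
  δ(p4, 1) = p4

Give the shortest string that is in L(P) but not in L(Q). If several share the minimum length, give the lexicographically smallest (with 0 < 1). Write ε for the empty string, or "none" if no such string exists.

The string 00 is accepted by P but not by Q.
No shorter string lies in the difference, and 00 is the lexicographically first length-2 string in L(P) \ L(Q).

00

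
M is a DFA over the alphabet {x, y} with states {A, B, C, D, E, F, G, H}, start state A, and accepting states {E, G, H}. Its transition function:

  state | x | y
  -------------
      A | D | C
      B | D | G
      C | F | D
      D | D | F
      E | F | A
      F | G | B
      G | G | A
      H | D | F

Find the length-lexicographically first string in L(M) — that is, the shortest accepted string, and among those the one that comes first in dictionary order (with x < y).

xyx

A breadth-first search from A reaches an accepting state first via the path A → D → F → G on input xyx.
No string of length < 3 is accepted (BFS exhausts all shorter strings without reaching an accepting state), and xyx is the lexicographically least accepting string of length 3.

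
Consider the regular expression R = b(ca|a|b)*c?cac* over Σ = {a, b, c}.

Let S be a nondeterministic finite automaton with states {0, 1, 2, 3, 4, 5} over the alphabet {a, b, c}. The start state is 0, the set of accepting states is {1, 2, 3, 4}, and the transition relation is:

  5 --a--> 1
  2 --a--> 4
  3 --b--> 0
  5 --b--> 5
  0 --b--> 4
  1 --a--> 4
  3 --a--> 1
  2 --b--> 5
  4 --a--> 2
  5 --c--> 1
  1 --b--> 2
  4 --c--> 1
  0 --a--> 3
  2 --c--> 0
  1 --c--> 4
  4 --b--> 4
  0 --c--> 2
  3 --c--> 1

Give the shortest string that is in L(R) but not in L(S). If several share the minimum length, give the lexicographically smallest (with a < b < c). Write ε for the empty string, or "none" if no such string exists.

bccac

The string bccac is accepted by R but not by S.
No shorter string lies in the difference, and bccac is the lexicographically first length-5 string in L(R) \ L(S).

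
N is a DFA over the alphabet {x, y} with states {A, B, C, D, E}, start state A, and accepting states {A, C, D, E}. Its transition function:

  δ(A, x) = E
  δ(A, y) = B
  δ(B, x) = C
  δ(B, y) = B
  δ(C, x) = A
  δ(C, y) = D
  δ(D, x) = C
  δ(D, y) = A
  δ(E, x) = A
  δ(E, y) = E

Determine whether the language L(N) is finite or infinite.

infinite

State B is reachable from the start and can reach an accepting state, and it lies on the cycle B → B.
Traversing that cycle any number of times yields accepted strings of unbounded length, so the language is infinite.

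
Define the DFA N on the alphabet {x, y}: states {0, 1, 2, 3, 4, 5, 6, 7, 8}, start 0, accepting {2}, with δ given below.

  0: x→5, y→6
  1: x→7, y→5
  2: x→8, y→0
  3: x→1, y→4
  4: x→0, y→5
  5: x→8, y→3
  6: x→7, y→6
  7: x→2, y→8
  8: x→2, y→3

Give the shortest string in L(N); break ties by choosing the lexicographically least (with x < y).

A breadth-first search from 0 reaches an accepting state first via the path 0 → 5 → 8 → 2 on input xxx.
No string of length < 3 is accepted (BFS exhausts all shorter strings without reaching an accepting state), and xxx is the lexicographically least accepting string of length 3.

xxx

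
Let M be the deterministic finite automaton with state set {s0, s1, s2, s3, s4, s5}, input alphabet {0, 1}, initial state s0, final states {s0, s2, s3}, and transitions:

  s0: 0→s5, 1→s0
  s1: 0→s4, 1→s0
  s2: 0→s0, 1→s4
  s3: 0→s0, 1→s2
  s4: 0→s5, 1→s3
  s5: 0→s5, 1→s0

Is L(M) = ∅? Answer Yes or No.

The empty string ε is accepted: the run s0 ends in the accepting state s0.
Since at least one string is accepted, L(M) is not empty.

No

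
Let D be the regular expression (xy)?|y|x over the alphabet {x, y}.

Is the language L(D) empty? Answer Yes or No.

No

The empty string ε matches the expression, so it belongs to L(D).
Since L(D) contains at least one string, it is not empty.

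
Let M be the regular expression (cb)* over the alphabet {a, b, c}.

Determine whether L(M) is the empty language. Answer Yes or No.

No

The empty string ε matches the expression, so it belongs to L(M).
Since L(M) contains at least one string, it is not empty.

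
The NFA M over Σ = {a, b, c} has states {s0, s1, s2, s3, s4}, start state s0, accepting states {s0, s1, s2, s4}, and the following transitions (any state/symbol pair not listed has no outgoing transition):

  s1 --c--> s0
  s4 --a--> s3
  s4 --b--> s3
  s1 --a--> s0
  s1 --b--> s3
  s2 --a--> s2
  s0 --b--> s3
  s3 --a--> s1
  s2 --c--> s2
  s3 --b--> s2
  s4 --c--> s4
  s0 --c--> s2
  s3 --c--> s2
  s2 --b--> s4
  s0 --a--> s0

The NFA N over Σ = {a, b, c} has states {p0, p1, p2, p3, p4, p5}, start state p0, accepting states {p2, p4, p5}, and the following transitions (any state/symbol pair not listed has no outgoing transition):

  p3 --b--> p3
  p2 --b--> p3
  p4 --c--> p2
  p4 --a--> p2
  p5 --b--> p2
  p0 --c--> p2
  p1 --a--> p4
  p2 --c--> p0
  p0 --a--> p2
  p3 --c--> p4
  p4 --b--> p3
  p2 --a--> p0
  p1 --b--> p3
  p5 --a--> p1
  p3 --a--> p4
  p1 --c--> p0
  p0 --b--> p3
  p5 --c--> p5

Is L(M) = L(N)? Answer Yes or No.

The empty string ε is accepted by M but rejected by N.
So L(M) ≠ L(N).

No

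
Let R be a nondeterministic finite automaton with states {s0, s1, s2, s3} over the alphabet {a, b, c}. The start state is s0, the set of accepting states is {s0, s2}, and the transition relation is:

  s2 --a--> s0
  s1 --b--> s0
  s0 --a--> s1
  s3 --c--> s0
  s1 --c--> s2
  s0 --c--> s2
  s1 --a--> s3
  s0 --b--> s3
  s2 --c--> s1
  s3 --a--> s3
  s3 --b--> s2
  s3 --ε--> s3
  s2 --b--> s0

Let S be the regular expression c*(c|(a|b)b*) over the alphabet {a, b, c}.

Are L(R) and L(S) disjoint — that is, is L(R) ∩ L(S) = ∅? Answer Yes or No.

The string c is accepted by both R and S.
Hence L(R) ∩ L(S) ≠ ∅.

No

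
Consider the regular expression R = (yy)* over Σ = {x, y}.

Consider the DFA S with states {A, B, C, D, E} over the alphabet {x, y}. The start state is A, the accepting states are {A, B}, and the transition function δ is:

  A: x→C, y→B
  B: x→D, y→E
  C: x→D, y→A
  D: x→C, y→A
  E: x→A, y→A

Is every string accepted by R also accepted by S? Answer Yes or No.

The string yy is in L(R) but not in L(S).
So L(R) ⊄ L(S).

No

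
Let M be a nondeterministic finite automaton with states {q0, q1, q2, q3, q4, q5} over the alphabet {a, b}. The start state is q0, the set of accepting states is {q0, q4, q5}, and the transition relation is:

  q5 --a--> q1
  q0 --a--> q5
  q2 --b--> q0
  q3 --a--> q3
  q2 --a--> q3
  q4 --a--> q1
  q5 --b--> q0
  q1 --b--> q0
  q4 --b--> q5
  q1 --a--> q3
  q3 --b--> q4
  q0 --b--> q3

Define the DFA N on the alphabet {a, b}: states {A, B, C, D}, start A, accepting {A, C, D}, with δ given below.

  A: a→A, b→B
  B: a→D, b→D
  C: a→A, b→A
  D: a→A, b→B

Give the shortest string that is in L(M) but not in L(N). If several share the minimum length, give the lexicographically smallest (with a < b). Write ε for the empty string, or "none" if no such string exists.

The string ab is accepted by M but not by N.
No shorter string lies in the difference, and ab is the lexicographically first length-2 string in L(M) \ L(N).

ab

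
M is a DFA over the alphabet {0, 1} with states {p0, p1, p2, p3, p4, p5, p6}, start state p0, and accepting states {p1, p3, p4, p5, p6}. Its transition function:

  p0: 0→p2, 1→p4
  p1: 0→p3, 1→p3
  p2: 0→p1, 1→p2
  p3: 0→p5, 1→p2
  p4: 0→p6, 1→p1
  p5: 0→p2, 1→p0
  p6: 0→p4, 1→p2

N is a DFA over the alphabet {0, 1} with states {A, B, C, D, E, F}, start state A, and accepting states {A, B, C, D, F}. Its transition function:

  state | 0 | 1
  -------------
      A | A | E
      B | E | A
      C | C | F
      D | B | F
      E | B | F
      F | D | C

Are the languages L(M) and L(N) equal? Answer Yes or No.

The string 1 is accepted by M but rejected by N.
So L(M) ≠ L(N).

No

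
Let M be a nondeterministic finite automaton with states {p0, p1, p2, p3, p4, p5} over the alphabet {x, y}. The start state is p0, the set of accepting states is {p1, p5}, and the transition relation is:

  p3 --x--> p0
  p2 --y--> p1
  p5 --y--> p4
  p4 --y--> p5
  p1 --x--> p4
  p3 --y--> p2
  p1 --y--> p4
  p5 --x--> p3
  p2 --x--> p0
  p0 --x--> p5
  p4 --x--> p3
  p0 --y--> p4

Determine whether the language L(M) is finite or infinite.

infinite

State p0 is reachable from the start and can reach an accepting state, and it lies on the cycle p0 → p4 → p3 → p0.
Traversing that cycle any number of times yields accepted strings of unbounded length, so the language is infinite.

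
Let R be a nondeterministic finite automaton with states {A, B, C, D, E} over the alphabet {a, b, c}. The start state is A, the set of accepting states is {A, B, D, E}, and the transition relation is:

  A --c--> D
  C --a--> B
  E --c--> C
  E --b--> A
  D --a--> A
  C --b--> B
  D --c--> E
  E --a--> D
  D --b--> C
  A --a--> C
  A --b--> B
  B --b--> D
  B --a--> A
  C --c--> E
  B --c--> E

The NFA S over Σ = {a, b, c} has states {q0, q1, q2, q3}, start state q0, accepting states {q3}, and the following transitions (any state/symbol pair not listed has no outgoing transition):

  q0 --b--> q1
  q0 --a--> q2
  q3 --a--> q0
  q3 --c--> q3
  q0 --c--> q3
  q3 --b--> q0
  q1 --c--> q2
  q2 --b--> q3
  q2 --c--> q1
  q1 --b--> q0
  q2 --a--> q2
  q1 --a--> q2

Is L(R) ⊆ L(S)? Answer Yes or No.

The empty string ε is in L(R) but not in L(S).
So L(R) ⊄ L(S).

No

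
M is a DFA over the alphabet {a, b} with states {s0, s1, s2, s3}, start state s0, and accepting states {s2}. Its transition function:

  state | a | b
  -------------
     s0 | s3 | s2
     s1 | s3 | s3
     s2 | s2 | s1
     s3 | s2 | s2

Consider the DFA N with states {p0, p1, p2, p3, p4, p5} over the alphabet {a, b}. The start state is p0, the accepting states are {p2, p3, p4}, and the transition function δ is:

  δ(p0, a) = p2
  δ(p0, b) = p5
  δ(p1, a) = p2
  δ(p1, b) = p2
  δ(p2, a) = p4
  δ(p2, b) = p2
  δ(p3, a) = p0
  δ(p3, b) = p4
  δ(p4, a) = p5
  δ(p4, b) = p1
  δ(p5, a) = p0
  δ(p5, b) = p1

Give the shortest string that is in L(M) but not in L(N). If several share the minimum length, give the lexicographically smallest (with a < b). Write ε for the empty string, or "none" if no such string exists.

The string b is accepted by M but not by N.
No shorter string lies in the difference, and b is the lexicographically first length-1 string in L(M) \ L(N).

b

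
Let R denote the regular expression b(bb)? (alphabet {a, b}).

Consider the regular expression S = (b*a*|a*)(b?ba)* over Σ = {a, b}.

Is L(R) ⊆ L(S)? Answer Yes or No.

Converting the expression R to a DFA (subset construction, then merging equivalent states) gives the minimal DFA with states {r0, r1, r2, r3, r4}, start state r0, accepting states {r2, r4} and transitions r0: a→r1, b→r2; r1: a→r1, b→r1; r2: a→r1, b→r3; r3: a→r1, b→r4; r4: a→r1, b→r1.
Converting the expression S to a DFA (subset construction, then merging equivalent states) gives the minimal DFA with states {s0, s1, s2, s3, s4, s5}, start state s0, accepting states {s0, s1, s3} and transitions s0: a→s1, b→s0; s1: a→s1, b→s2; s2: a→s3, b→s4; s3: a→s5, b→s2; s4: a→s3, b→s5; s5: a→s5, b→s5.
Exploring the product automaton R × S from the start pair (r0, s0), following both machines on each input symbol, reaches 10 state pairs: (r0, s0), (r1, s1), (r2, s0), (r1, s2), (r3, s0), (r1, s3), (r1, s4), (r4, s0), (r1, s5), (r1, s0).
R accepts in {r2, r4} and S accepts in {s0, s1, s3}. The reachable pairs whose R-component is accepting are (r2, s0), (r4, s0); in each of them the S-component is accepting too, so the product for L(R) \ L(S) (R-component accepting, S-component rejecting) has no reachable accepting pair and the difference is empty.
Hence every string in L(R) is also in L(S).

Yes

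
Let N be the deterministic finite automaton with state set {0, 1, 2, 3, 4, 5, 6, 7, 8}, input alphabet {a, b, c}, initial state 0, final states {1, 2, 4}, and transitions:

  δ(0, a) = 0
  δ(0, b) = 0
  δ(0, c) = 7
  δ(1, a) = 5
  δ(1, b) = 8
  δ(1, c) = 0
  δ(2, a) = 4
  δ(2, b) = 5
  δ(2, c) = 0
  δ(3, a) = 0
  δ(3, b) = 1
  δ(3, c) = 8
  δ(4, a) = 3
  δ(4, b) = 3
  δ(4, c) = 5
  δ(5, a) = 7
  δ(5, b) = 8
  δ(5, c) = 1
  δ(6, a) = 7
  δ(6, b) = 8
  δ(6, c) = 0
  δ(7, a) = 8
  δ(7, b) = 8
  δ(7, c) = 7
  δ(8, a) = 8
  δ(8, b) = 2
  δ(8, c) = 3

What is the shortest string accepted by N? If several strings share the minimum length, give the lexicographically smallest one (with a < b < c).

A breadth-first search from 0 reaches an accepting state first via the path 0 → 7 → 8 → 2 on input cab.
No string of length < 3 is accepted (BFS exhausts all shorter strings without reaching an accepting state), and cab is the lexicographically least accepting string of length 3.

cab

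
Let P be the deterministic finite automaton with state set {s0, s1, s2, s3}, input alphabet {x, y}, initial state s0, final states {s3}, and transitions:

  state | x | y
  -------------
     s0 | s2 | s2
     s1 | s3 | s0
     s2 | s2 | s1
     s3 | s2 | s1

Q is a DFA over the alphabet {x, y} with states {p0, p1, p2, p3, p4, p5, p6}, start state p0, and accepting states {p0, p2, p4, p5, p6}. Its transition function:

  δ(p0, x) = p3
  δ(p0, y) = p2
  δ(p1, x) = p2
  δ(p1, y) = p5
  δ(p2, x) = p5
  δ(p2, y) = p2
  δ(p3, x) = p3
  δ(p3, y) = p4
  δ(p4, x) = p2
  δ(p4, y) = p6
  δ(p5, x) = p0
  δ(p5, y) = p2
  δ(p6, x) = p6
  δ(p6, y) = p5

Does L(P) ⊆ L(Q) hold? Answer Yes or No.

Yes

Exploring the product automaton P × Q from the start pair (s0, p0), following both machines on each input symbol, reaches 14 state pairs: (s0, p0), (s2, p3), (s2, p2), (s1, p4), (s2, p5), (s1, p2), (s3, p2), (s0, p6), (s2, p0), (s3, p5), (s0, p2), (s2, p6), (s1, p5), (s3, p0).
P accepts in {s3} and Q accepts in {p0, p2, p4, p5, p6}. The reachable pairs whose P-component is accepting are (s3, p2), (s3, p5), (s3, p0); in each of them the Q-component is accepting too, so the product for L(P) \ L(Q) (P-component accepting, Q-component rejecting) has no reachable accepting pair and the difference is empty.
Hence every string in L(P) is also in L(Q).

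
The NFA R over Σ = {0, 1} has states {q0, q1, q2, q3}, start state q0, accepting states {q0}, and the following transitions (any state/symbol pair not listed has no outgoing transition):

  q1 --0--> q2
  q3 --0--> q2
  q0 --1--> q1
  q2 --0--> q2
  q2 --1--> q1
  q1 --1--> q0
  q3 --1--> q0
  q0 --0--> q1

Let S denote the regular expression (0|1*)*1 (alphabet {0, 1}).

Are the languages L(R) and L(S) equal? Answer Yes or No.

The empty string ε is accepted by R but rejected by S.
So L(R) ≠ L(S).

No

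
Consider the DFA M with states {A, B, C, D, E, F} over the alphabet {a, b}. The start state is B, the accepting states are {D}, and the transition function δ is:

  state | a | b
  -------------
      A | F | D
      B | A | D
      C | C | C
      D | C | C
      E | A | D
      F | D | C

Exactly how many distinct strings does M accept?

3

The useful subgraph on states {A, B, D, F} is acyclic, so L(M) is finite; the longest accepting path visits 4 useful states, giving maximum string length 3.
Counting accepting paths from B by length: 1 of length 1, 1 of length 2, 1 of length 3. Total 3.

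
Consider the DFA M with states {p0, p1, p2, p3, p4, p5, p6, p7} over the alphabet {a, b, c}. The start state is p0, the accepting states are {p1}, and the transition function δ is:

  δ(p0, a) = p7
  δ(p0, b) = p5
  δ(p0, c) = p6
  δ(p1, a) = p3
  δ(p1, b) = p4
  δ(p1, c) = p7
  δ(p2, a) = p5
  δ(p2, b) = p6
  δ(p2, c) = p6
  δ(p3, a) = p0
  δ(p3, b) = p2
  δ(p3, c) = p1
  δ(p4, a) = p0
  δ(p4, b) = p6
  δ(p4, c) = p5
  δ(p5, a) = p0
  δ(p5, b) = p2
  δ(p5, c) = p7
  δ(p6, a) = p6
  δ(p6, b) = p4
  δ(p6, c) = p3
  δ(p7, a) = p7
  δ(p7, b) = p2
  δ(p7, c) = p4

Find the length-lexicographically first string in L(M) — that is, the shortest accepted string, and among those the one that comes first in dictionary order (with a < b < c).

A breadth-first search from p0 reaches an accepting state first via the path p0 → p6 → p3 → p1 on input ccc.
No string of length < 3 is accepted (BFS exhausts all shorter strings without reaching an accepting state), and ccc is the lexicographically least accepting string of length 3.

ccc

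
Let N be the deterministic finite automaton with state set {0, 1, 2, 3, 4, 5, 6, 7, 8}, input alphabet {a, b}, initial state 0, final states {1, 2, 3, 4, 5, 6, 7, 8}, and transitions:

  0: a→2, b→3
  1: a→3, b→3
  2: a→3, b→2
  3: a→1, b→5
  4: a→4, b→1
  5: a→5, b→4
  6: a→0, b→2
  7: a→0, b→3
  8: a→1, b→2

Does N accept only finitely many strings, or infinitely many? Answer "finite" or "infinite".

infinite

State 2 is reachable from the start and can reach an accepting state, and it lies on the cycle 2 → 2.
Traversing that cycle any number of times yields accepted strings of unbounded length, so the language is infinite.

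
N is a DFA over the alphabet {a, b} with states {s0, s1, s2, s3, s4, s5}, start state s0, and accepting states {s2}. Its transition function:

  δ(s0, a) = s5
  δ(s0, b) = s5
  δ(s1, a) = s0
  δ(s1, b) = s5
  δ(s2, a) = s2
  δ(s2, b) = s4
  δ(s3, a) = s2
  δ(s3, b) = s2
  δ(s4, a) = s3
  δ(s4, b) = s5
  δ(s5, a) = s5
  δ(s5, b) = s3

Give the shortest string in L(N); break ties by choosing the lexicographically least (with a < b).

aba

A breadth-first search from s0 reaches an accepting state first via the path s0 → s5 → s3 → s2 on input aba.
No string of length < 3 is accepted (BFS exhausts all shorter strings without reaching an accepting state), and aba is the lexicographically least accepting string of length 3.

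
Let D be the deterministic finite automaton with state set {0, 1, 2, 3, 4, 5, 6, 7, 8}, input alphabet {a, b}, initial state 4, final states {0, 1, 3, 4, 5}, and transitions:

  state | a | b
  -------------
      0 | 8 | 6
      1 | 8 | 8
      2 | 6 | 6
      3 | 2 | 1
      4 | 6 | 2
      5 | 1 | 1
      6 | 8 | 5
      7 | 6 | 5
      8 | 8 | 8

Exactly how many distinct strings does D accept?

10

The useful subgraph on states {1, 2, 4, 5, 6} is acyclic, so L(D) is finite; the longest accepting path visits 5 useful states, giving maximum string length 4.
Counting accepting paths from 4 by length: 1 of length 0, 1 of length 2, 4 of length 3, 4 of length 4. Total 10.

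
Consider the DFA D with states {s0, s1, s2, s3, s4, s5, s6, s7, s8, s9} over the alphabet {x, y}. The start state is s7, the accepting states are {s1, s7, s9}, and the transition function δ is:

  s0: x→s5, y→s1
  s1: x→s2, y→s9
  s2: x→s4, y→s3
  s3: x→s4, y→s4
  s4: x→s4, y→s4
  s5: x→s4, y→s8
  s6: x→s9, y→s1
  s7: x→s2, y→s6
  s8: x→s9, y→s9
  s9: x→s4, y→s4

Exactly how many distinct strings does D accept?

The useful subgraph on states {s1, s6, s7, s9} is acyclic, so L(D) is finite; the longest accepting path visits 4 useful states, giving maximum string length 3.
Counting accepting paths from s7 by length: 1 of length 0, 2 of length 2, 1 of length 3. Total 4.

4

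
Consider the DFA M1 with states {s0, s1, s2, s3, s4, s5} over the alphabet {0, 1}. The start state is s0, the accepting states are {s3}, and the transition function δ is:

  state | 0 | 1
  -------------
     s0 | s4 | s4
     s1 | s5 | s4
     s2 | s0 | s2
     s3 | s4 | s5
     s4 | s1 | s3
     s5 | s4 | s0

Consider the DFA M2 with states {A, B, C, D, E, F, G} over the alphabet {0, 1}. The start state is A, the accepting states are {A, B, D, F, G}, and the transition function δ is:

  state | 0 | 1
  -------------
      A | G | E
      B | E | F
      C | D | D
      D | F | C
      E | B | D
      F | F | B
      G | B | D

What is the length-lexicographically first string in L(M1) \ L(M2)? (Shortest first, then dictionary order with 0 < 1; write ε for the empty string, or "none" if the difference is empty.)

01101

The string 01101 is accepted by M1 but not by M2.
No shorter string lies in the difference, and 01101 is the lexicographically first length-5 string in L(M1) \ L(M2).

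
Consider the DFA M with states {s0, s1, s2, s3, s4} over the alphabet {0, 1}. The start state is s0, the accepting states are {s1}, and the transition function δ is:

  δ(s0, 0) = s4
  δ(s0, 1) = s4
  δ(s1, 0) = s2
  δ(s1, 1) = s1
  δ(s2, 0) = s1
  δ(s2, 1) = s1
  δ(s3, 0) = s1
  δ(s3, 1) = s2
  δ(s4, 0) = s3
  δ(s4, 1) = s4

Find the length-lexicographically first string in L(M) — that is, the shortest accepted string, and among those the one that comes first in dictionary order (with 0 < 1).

A breadth-first search from s0 reaches an accepting state first via the path s0 → s4 → s3 → s1 on input 000.
No string of length < 3 is accepted (BFS exhausts all shorter strings without reaching an accepting state), and 000 is the lexicographically least accepting string of length 3.

000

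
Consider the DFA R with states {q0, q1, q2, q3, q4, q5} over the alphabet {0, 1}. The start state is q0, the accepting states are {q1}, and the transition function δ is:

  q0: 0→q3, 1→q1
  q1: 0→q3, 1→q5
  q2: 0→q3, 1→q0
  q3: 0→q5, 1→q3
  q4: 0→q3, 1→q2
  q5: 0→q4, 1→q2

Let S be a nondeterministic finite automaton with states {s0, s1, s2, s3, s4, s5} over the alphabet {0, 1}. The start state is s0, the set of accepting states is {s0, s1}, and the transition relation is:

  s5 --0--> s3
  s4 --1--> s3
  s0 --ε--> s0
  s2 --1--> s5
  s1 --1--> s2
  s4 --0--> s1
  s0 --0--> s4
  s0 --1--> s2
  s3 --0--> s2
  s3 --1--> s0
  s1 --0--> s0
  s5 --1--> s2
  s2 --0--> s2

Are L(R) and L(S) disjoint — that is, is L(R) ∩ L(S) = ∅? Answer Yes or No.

Yes

Exploring the product automaton R × S from the start pair (q0, s0), following both machines on each input symbol, reaches 23 state pairs: (q0, s0), (q3, s4), (q1, s2), (q5, s1), (q3, s3), (q3, s2), (q5, s5), (q4, s0), (q2, s2), (q5, s2), (q3, s0), (q3, s5), (q4, s3), (q0, s5), (q4, s2), (q2, s5), (q5, s4), (q5, s3), (q2, s0), (q0, s2), (q4, s1), (q2, s3), (q1, s5).
R accepts in {q1} and S accepts in {s0, s1}; no reachable pair has both components accepting, so no string drives both machines to acceptance simultaneously and L(R) ∩ L(S) = ∅.
So no string is accepted by both, and the intersection is empty.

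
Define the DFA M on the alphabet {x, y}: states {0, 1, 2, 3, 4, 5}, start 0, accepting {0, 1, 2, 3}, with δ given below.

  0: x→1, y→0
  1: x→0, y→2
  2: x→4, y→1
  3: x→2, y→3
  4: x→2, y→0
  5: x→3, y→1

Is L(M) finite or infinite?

State 0 is reachable from the start and can reach an accepting state, and it lies on the cycle 0 → 0.
Traversing that cycle any number of times yields accepted strings of unbounded length, so the language is infinite.

infinite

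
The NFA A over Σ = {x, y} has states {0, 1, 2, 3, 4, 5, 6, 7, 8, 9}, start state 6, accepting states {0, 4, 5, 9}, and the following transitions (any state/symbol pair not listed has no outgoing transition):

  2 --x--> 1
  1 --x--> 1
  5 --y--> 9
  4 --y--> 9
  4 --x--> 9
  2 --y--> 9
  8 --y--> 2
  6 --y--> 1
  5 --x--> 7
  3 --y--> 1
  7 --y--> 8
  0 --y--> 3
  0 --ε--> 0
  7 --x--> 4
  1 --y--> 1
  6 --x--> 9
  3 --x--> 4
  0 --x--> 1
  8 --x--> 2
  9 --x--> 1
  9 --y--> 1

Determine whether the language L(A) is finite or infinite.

The useful states (reachable from 6 and able to reach an accepting state) are {6, 9}.
Restricted to these states the transition graph has no cycle, so every accepting path has bounded length and L is finite.

finite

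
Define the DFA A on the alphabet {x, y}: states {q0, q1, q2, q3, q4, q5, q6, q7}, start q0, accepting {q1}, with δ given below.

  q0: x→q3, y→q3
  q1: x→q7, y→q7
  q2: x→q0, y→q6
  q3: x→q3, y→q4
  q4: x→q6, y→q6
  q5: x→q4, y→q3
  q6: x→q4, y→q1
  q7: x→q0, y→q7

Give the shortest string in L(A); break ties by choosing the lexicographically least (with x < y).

A breadth-first search from q0 reaches an accepting state first via the path q0 → q3 → q4 → q6 → q1 on input xyxy.
No string of length < 4 is accepted (BFS exhausts all shorter strings without reaching an accepting state), and xyxy is the lexicographically least accepting string of length 4.

xyxy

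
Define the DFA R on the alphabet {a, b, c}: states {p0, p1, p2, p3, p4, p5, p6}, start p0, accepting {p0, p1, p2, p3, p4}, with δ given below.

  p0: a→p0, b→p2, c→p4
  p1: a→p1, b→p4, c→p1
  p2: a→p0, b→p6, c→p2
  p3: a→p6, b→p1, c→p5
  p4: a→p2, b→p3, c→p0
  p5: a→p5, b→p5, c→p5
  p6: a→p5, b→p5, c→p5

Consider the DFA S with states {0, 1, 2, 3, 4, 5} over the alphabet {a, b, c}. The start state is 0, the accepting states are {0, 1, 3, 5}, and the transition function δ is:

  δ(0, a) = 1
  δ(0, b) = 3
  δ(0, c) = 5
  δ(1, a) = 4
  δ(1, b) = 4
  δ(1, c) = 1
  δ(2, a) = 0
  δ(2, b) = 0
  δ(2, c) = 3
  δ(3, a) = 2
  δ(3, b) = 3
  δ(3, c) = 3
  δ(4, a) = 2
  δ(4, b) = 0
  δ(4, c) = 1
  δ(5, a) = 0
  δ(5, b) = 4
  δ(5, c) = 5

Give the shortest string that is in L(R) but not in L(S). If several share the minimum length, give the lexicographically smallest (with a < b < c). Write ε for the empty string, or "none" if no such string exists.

aa

The string aa is accepted by R but not by S.
No shorter string lies in the difference, and aa is the lexicographically first length-2 string in L(R) \ L(S).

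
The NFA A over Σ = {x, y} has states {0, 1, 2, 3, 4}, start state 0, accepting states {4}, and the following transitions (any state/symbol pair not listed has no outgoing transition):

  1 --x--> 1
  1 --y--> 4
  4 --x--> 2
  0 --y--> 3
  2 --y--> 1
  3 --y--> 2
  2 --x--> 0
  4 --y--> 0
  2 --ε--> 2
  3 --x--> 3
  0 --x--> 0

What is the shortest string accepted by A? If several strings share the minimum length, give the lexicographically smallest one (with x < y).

yyyy

A breadth-first search from 0 reaches an accepting state first via the path 0 → 3 → 2 → 1 → 4 on input yyyy.
No string of length < 4 is accepted (BFS exhausts all shorter strings without reaching an accepting state), and yyyy is the lexicographically least accepting string of length 4.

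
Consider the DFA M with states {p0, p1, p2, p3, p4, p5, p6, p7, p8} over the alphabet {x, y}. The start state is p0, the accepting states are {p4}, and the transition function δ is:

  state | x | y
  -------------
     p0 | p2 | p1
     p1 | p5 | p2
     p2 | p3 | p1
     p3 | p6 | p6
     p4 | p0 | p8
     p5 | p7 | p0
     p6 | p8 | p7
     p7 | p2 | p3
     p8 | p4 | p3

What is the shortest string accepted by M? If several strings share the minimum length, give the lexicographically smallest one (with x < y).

A breadth-first search from p0 reaches an accepting state first via the path p0 → p2 → p3 → p6 → p8 → p4 on input xxxxx.
No string of length < 5 is accepted (BFS exhausts all shorter strings without reaching an accepting state), and xxxxx is the lexicographically least accepting string of length 5.

xxxxx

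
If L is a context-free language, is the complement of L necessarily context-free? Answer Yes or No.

CFLs are closed under union, so if they were also closed under complement they would be closed under intersection by De Morgan (L₁ ∩ L₂ is the complement of the union of the complements). But {aⁿbⁿcᵐ} ∩ {aᵐbⁿcⁿ} = {aⁿbⁿcⁿ} is not context-free although both operands are.

No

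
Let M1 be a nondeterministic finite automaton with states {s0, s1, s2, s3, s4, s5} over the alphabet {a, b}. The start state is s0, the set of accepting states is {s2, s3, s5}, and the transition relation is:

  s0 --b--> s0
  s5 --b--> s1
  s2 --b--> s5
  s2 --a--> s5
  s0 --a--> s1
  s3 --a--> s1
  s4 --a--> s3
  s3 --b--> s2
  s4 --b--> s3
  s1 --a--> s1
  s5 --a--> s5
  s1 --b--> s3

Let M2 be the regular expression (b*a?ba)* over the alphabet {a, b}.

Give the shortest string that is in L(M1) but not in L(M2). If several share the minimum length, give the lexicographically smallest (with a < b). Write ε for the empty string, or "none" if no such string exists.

The string ab is accepted by M1 but not by M2.
No shorter string lies in the difference, and ab is the lexicographically first length-2 string in L(M1) \ L(M2).

ab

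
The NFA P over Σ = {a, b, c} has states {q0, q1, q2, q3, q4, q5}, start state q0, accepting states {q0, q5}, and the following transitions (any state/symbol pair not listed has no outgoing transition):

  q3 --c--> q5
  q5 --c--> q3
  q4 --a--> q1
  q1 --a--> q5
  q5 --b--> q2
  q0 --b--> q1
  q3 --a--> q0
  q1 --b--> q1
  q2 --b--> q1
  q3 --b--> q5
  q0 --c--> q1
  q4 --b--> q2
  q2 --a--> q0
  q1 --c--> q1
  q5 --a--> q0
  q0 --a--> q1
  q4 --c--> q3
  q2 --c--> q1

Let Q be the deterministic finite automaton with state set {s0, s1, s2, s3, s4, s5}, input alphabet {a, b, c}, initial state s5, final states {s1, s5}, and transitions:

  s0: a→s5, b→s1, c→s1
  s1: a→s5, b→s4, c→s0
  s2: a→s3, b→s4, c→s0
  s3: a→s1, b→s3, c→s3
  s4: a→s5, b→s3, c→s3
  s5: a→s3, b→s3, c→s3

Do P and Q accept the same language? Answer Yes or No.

Exploring the product automaton P × Q from the start pair (q0, s5), following both machines on each input symbol, reaches 5 state pairs: (q0, s5), (q1, s3), (q5, s1), (q2, s4), (q3, s0).
P accepts in {q0, q5} and Q accepts in {s1, s5}. In every reachable pair the two components are either both accepting — (q0, s5), (q5, s1) — or both non-accepting, so no string is accepted by exactly one of the machines: L(P) \ L(Q) and L(Q) \ L(P) are both empty.
Hence every string is accepted by P iff it is accepted by Q, and the two languages coincide.

Yes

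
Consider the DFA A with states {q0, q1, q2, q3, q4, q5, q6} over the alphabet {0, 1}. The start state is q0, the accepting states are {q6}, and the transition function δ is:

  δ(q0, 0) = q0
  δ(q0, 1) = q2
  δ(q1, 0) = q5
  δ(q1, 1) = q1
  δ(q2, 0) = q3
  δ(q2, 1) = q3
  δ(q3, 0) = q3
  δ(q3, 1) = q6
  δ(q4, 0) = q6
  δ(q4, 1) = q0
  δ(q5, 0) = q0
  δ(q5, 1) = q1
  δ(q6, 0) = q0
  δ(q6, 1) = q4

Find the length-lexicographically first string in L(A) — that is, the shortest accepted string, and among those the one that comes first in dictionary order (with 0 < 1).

A breadth-first search from q0 reaches an accepting state first via the path q0 → q2 → q3 → q6 on input 101.
No string of length < 3 is accepted (BFS exhausts all shorter strings without reaching an accepting state), and 101 is the lexicographically least accepting string of length 3.

101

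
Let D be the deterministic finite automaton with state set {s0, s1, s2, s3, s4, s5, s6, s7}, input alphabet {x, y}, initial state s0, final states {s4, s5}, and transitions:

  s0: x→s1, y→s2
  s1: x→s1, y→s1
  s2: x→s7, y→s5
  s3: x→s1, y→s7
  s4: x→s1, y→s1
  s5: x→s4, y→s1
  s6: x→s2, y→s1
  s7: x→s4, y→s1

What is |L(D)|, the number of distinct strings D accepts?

3

The useful subgraph on states {s0, s2, s4, s5, s7} is acyclic, so L(D) is finite; the longest accepting path visits 4 useful states, giving maximum string length 3.
Counting accepting paths from s0 by length: 1 of length 2, 2 of length 3. Total 3.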